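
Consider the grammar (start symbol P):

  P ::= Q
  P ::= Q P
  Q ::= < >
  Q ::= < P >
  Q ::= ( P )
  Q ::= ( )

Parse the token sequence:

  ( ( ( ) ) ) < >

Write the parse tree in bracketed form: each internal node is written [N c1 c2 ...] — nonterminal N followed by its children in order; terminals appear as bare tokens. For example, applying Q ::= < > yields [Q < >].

P
Q P
( P ) P
( Q ) P
( ( P ) ) P
( ( Q ) ) P
( ( ( ) ) ) P
( ( ( ) ) ) Q
( ( ( ) ) ) < >

[P [Q ( [P [Q ( [P [Q ( )]] )]] )] [P [Q < >]]]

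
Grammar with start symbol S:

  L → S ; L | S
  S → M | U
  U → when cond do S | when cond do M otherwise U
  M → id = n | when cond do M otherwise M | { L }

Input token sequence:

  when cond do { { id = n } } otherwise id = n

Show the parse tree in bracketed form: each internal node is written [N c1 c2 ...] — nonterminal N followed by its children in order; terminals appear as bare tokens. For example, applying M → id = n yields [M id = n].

S
M
when cond do M otherwise M
when cond do { L } otherwise M
when cond do { S } otherwise M
when cond do { M } otherwise M
when cond do { { L } } otherwise M
when cond do { { S } } otherwise M
when cond do { { M } } otherwise M
when cond do { { id = n } } otherwise M
when cond do { { id = n } } otherwise id = n

[S [M when cond do [M { [L [S [M { [L [S [M id = n]]] }]]] }] otherwise [M id = n]]]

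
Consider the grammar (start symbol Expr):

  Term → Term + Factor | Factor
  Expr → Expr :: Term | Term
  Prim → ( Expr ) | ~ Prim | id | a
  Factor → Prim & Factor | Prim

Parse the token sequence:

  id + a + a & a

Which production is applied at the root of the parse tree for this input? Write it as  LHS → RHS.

[Expr [Term [Term [Term [Factor [Prim id]]] + [Factor [Prim a]]] + [Factor [Prim a] & [Factor [Prim a]]]]]

Expr → Term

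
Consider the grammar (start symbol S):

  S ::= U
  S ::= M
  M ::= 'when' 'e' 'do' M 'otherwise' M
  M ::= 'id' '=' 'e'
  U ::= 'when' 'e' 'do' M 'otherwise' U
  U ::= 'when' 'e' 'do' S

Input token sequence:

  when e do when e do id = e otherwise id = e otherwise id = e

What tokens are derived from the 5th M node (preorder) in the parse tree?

id = e

[S [M when e do [M when e do [M id = e] otherwise [M id = e]] otherwise [M id = e]]]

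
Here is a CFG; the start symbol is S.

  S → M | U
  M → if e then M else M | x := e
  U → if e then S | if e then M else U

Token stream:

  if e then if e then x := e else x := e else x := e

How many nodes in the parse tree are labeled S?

1

[S [M if e then [M if e then [M x := e] else [M x := e]] else [M x := e]]]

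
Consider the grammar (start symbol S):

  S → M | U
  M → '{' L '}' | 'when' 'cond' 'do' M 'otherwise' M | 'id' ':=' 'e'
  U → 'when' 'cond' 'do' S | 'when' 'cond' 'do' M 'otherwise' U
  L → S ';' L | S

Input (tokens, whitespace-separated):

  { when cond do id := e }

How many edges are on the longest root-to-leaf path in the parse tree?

7

[S [M { [L [S [U when cond do [S [M id := e]]]]] }]]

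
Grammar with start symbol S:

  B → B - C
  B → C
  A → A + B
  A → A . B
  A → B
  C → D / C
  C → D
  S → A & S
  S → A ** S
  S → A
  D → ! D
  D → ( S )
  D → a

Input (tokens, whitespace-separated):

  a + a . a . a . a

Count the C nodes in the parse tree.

[S [A [A [A [A [A [B [C [D a]]]] + [B [C [D a]]]] . [B [C [D a]]]] . [B [C [D a]]]] . [B [C [D a]]]]]

5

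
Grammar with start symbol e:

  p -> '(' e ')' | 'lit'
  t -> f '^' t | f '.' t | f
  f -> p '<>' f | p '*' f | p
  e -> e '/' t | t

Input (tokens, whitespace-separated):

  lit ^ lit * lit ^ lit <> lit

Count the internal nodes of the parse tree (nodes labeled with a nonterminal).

14

[e [t [f [p lit]] ^ [t [f [p lit] * [f [p lit]]] ^ [t [f [p lit] <> [f [p lit]]]]]]]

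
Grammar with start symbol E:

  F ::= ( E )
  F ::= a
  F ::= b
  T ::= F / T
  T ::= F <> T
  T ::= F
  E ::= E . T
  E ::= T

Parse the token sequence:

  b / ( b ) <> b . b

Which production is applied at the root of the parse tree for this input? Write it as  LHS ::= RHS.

E ::= E . T

[E [E [T [F b] / [T [F ( [E [T [F b]]] )] <> [T [F b]]]]] . [T [F b]]]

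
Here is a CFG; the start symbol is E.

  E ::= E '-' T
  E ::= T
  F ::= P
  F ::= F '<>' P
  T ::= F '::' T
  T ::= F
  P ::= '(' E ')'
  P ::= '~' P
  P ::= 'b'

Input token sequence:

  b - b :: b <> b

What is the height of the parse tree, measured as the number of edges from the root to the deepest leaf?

[E [E [T [F [P b]]]] - [T [F [P b]] :: [T [F [F [P b]] <> [P b]]]]]

6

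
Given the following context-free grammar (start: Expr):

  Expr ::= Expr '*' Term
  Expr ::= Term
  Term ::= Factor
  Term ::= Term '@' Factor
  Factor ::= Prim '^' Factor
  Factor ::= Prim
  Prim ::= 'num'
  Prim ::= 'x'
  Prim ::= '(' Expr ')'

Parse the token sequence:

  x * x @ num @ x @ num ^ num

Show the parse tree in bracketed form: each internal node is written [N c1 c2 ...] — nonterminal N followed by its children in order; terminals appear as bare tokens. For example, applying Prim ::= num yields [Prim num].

Expr
Expr * Term
Term * Term
Factor * Term
Prim * Term
x * Term
x * Term @ Factor
x * Term @ Factor @ Factor
x * Term @ Factor @ Factor @ Factor
x * Factor @ Factor @ Factor @ Factor
x * Prim @ Factor @ Factor @ Factor
x * x @ Factor @ Factor @ Factor
x * x @ Prim @ Factor @ Factor
x * x @ num @ Factor @ Factor
x * x @ num @ Prim @ Factor
x * x @ num @ x @ Factor
x * x @ num @ x @ Prim ^ Factor
x * x @ num @ x @ num ^ Factor
x * x @ num @ x @ num ^ Prim
x * x @ num @ x @ num ^ num

[Expr [Expr [Term [Factor [Prim x]]]] * [Term [Term [Term [Term [Factor [Prim x]]] @ [Factor [Prim num]]] @ [Factor [Prim x]]] @ [Factor [Prim num] ^ [Factor [Prim num]]]]]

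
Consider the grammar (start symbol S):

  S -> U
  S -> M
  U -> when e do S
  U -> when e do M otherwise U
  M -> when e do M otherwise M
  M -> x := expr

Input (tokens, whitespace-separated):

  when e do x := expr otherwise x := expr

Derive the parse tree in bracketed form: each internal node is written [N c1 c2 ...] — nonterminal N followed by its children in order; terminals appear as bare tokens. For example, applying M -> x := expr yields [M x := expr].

S
M
when e do M otherwise M
when e do x := expr otherwise M
when e do x := expr otherwise x := expr

[S [M when e do [M x := expr] otherwise [M x := expr]]]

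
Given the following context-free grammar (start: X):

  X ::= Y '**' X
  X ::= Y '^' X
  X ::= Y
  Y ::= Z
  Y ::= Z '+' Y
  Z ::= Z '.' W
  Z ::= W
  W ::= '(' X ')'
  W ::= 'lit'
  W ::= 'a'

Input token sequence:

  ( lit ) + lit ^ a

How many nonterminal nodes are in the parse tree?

15

[X [Y [Z [W ( [X [Y [Z [W lit]]]] )]] + [Y [Z [W lit]]]] ^ [X [Y [Z [W a]]]]]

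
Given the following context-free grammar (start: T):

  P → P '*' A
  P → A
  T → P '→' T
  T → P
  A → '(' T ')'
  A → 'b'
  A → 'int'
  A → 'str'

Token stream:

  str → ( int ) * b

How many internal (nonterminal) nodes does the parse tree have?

11

[T [P [A str]] → [T [P [P [A ( [T [P [A int]]] )]] * [A b]]]]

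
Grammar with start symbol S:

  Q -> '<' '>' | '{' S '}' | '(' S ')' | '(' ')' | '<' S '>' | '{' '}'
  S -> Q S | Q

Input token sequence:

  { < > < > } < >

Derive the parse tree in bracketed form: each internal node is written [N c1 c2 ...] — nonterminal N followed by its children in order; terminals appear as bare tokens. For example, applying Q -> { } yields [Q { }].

S
Q S
{ S } S
{ Q S } S
{ < > S } S
{ < > Q } S
{ < > < > } S
{ < > < > } Q
{ < > < > } < >

[S [Q { [S [Q < >] [S [Q < >]]] }] [S [Q < >]]]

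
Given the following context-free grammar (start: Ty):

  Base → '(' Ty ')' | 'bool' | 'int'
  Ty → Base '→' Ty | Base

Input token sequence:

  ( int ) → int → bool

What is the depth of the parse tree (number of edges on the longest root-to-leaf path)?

4

[Ty [Base ( [Ty [Base int]] )] → [Ty [Base int] → [Ty [Base bool]]]]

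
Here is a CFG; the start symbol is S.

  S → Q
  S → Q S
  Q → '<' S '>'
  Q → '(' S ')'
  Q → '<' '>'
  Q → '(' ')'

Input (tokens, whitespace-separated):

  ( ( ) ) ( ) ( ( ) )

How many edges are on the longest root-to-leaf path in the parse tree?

6

[S [Q ( [S [Q ( )]] )] [S [Q ( )] [S [Q ( [S [Q ( )]] )]]]]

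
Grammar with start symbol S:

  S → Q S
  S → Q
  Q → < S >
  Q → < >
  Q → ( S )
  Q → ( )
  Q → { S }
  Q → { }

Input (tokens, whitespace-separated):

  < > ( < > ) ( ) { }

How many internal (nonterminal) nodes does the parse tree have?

10

[S [Q < >] [S [Q ( [S [Q < >]] )] [S [Q ( )] [S [Q { }]]]]]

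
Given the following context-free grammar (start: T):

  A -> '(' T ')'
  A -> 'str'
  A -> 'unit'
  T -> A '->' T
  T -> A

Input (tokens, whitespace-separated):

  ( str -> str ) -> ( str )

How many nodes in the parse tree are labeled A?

[T [A ( [T [A str] -> [T [A str]]] )] -> [T [A ( [T [A str]] )]]]

5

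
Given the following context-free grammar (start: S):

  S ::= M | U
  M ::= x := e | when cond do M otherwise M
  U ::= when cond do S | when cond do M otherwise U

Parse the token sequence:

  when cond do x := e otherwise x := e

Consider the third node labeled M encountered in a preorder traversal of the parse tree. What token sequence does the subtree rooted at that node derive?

x := e

[S [M when cond do [M x := e] otherwise [M x := e]]]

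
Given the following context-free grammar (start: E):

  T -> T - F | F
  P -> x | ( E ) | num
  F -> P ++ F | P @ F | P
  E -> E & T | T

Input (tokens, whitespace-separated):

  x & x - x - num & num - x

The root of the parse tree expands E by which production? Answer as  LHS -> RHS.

E -> E & T

[E [E [E [T [F [P x]]]] & [T [T [T [F [P x]]] - [F [P x]]] - [F [P num]]]] & [T [T [F [P num]]] - [F [P x]]]]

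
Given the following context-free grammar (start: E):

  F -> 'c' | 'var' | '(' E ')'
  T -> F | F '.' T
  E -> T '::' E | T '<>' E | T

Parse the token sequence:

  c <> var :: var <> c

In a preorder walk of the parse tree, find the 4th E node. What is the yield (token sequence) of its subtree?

c

[E [T [F c]] <> [E [T [F var]] :: [E [T [F var]] <> [E [T [F c]]]]]]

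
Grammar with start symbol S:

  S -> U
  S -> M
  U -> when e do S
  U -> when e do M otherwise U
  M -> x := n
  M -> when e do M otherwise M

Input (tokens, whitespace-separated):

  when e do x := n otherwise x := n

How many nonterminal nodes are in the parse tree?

4

[S [M when e do [M x := n] otherwise [M x := n]]]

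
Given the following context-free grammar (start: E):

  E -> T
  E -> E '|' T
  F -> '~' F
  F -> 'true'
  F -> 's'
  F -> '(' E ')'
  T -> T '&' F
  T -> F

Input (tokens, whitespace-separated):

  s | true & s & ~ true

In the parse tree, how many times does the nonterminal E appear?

[E [E [T [F s]]] | [T [T [T [F true]] & [F s]] & [F ~ [F true]]]]

2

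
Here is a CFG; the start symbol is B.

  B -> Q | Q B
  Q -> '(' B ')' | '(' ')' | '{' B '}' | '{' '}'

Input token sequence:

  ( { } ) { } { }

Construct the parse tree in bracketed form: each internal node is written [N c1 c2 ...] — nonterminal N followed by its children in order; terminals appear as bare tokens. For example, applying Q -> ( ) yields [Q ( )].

[B [Q ( [B [Q { }]] )] [B [Q { }] [B [Q { }]]]]

B
Q B
( B ) B
( Q ) B
( { } ) B
( { } ) Q B
( { } ) { } B
( { } ) { } Q
( { } ) { } { }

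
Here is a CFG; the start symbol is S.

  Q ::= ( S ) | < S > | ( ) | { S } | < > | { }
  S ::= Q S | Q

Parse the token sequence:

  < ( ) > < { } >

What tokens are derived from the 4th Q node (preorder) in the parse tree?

[S [Q < [S [Q ( )]] >] [S [Q < [S [Q { }]] >]]]

{ }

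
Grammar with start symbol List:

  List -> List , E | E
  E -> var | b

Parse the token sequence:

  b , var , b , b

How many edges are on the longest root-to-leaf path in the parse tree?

[List [List [List [List [E b]] , [E var]] , [E b]] , [E b]]

5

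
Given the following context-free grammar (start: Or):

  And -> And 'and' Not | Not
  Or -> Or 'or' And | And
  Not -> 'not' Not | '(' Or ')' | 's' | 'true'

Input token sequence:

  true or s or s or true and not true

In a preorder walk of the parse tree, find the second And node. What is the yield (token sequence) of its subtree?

s

[Or [Or [Or [Or [And [Not true]]] or [And [Not s]]] or [And [Not s]]] or [And [And [Not true]] and [Not not [Not true]]]]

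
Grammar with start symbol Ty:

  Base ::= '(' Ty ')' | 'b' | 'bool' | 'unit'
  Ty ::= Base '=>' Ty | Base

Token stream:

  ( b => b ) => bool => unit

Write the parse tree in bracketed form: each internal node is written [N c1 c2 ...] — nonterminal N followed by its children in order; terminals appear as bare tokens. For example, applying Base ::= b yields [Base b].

Ty
Base => Ty
( Ty ) => Ty
( Base => Ty ) => Ty
( b => Ty ) => Ty
( b => Base ) => Ty
( b => b ) => Ty
( b => b ) => Base => Ty
( b => b ) => bool => Ty
( b => b ) => bool => Base
( b => b ) => bool => unit

[Ty [Base ( [Ty [Base b] => [Ty [Base b]]] )] => [Ty [Base bool] => [Ty [Base unit]]]]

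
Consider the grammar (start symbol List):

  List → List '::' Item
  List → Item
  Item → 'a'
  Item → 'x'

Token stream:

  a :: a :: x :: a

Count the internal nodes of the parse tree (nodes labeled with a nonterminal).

8

[List [List [List [List [Item a]] :: [Item a]] :: [Item x]] :: [Item a]]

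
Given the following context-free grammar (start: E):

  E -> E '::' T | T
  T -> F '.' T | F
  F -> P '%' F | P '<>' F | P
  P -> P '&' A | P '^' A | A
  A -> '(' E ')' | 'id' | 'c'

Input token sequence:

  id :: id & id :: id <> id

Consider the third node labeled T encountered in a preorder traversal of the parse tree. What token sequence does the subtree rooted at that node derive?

[E [E [E [T [F [P [A id]]]]] :: [T [F [P [P [A id]] & [A id]]]]] :: [T [F [P [A id]] <> [F [P [A id]]]]]]

id <> id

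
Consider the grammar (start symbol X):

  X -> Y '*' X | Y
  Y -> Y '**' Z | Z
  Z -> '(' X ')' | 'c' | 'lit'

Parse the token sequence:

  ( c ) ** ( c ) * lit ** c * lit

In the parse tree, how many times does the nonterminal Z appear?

7

[X [Y [Y [Z ( [X [Y [Z c]]] )]] ** [Z ( [X [Y [Z c]]] )]] * [X [Y [Y [Z lit]] ** [Z c]] * [X [Y [Z lit]]]]]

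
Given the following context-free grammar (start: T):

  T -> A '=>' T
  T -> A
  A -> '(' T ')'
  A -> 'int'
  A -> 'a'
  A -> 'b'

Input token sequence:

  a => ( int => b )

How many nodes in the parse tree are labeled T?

4

[T [A a] => [T [A ( [T [A int] => [T [A b]]] )]]]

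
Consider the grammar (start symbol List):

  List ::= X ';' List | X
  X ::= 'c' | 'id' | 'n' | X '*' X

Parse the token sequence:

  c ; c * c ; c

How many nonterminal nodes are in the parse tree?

[List [X c] ; [List [X [X c] * [X c]] ; [List [X c]]]]

8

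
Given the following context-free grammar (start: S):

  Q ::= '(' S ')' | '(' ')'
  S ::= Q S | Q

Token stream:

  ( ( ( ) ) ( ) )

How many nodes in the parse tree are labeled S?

[S [Q ( [S [Q ( [S [Q ( )]] )] [S [Q ( )]]] )]]

4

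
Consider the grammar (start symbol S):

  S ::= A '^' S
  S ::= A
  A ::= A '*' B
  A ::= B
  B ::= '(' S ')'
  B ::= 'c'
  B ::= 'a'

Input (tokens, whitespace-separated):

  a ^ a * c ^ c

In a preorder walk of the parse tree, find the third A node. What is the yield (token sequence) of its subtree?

a

[S [A [B a]] ^ [S [A [A [B a]] * [B c]] ^ [S [A [B c]]]]]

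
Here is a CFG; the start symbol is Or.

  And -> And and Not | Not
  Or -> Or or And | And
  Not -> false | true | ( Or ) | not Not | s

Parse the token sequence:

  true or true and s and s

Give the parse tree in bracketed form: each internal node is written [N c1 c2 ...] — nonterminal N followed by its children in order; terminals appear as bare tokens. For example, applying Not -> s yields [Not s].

[Or [Or [And [Not true]]] or [And [And [And [Not true]] and [Not s]] and [Not s]]]

Or
Or or And
And or And
Not or And
true or And
true or And and Not
true or And and Not and Not
true or Not and Not and Not
true or true and Not and Not
true or true and s and Not
true or true and s and s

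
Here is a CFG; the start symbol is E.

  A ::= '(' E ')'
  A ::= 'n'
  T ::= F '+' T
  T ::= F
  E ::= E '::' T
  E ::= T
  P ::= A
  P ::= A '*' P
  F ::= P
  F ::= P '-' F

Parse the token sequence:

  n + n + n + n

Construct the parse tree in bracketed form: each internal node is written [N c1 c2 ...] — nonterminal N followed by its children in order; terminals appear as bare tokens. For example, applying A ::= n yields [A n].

E
T
F + T
P + T
A + T
n + T
n + F + T
n + P + T
n + A + T
n + n + T
n + n + F + T
n + n + P + T
n + n + A + T
n + n + n + T
n + n + n + F
n + n + n + P
n + n + n + A
n + n + n + n

[E [T [F [P [A n]]] + [T [F [P [A n]]] + [T [F [P [A n]]] + [T [F [P [A n]]]]]]]]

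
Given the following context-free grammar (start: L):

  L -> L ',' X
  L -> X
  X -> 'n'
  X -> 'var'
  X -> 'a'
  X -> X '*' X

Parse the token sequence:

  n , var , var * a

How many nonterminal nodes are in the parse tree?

8

[L [L [L [X n]] , [X var]] , [X [X var] * [X a]]]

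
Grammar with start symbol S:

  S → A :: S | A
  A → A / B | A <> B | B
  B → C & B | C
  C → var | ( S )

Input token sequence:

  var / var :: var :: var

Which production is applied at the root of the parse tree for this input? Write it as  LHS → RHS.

[S [A [A [B [C var]]] / [B [C var]]] :: [S [A [B [C var]]] :: [S [A [B [C var]]]]]]

S → A :: S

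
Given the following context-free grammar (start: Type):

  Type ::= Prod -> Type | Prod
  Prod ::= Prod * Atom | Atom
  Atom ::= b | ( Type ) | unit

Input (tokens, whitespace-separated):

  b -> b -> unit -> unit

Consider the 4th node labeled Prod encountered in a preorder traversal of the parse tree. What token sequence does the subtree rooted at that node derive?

[Type [Prod [Atom b]] -> [Type [Prod [Atom b]] -> [Type [Prod [Atom unit]] -> [Type [Prod [Atom unit]]]]]]

unit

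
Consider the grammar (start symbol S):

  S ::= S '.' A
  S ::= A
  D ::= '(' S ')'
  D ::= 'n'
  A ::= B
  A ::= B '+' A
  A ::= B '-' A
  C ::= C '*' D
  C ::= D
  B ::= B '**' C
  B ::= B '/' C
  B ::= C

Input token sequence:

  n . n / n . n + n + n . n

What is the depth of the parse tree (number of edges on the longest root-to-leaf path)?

[S [S [S [S [A [B [C [D n]]]]] . [A [B [B [C [D n]]] / [C [D n]]]]] . [A [B [C [D n]]] + [A [B [C [D n]]] + [A [B [C [D n]]]]]]] . [A [B [C [D n]]]]]

8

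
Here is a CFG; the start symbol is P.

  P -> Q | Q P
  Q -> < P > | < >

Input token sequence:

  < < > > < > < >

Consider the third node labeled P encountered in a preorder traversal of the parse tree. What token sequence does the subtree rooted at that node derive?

[P [Q < [P [Q < >]] >] [P [Q < >] [P [Q < >]]]]

< > < >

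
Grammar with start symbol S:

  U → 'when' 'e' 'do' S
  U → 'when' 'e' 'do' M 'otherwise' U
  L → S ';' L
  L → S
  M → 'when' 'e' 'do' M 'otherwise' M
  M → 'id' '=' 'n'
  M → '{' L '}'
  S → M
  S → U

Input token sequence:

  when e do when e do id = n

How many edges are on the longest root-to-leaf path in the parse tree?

6

[S [U when e do [S [U when e do [S [M id = n]]]]]]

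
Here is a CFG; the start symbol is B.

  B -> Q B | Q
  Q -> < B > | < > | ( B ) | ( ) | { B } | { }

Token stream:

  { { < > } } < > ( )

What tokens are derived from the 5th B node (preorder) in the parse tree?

( )

[B [Q { [B [Q { [B [Q < >]] }]] }] [B [Q < >] [B [Q ( )]]]]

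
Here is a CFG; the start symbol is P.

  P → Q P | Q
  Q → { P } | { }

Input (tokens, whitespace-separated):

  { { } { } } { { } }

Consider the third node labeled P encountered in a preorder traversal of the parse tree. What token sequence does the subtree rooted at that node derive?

[P [Q { [P [Q { }] [P [Q { }]]] }] [P [Q { [P [Q { }]] }]]]

{ }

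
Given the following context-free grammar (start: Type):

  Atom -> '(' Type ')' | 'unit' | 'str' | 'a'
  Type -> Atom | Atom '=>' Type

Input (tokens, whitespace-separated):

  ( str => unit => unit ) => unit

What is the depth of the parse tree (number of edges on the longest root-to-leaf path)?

6

[Type [Atom ( [Type [Atom str] => [Type [Atom unit] => [Type [Atom unit]]]] )] => [Type [Atom unit]]]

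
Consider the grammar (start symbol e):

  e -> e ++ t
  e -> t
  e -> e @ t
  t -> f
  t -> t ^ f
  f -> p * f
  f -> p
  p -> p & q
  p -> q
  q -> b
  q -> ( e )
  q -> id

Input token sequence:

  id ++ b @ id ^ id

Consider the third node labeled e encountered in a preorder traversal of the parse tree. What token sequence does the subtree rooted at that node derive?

[e [e [e [t [f [p [q id]]]]] ++ [t [f [p [q b]]]]] @ [t [t [f [p [q id]]]] ^ [f [p [q id]]]]]

id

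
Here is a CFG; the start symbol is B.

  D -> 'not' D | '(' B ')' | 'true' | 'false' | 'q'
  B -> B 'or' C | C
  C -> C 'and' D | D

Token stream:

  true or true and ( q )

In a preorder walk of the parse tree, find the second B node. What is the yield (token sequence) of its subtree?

true

[B [B [C [D true]]] or [C [C [D true]] and [D ( [B [C [D q]]] )]]]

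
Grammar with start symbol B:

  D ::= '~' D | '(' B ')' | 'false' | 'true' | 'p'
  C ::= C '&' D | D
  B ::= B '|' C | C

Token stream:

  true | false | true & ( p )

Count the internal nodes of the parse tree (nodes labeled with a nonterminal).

[B [B [B [C [D true]]] | [C [D false]]] | [C [C [D true]] & [D ( [B [C [D p]]] )]]]

14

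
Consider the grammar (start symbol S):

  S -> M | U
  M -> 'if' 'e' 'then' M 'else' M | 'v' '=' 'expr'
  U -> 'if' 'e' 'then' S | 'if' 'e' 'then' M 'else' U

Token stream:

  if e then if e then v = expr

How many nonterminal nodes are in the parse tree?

6

[S [U if e then [S [U if e then [S [M v = expr]]]]]]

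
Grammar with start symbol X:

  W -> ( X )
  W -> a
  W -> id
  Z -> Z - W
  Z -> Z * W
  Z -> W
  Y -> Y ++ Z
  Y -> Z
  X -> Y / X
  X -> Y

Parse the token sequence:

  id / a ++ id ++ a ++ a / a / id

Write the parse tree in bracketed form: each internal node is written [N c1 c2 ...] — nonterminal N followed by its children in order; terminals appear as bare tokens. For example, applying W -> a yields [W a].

[X [Y [Z [W id]]] / [X [Y [Y [Y [Y [Z [W a]]] ++ [Z [W id]]] ++ [Z [W a]]] ++ [Z [W a]]] / [X [Y [Z [W a]]] / [X [Y [Z [W id]]]]]]]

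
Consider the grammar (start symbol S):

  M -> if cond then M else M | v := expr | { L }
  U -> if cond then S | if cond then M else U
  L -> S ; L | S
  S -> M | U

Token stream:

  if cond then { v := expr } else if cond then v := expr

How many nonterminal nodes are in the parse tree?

9

[S [U if cond then [M { [L [S [M v := expr]]] }] else [U if cond then [S [M v := expr]]]]]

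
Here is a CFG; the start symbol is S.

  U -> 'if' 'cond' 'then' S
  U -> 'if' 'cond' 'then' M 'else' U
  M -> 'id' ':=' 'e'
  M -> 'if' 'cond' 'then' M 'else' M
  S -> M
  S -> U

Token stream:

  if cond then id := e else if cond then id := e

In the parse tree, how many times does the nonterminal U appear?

2

[S [U if cond then [M id := e] else [U if cond then [S [M id := e]]]]]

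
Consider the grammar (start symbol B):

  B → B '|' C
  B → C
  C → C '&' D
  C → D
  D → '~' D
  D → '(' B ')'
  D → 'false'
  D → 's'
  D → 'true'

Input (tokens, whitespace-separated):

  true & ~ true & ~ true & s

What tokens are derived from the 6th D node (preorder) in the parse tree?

[B [C [C [C [C [D true]] & [D ~ [D true]]] & [D ~ [D true]]] & [D s]]]

s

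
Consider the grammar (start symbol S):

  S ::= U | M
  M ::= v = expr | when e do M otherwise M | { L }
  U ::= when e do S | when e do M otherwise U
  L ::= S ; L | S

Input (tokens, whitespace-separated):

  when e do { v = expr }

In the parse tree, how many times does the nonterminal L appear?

[S [U when e do [S [M { [L [S [M v = expr]]] }]]]]

1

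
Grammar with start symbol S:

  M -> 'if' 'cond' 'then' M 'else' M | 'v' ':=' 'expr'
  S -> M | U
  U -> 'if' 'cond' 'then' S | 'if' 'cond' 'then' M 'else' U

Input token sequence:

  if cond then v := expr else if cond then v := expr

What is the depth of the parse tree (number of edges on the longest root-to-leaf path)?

5

[S [U if cond then [M v := expr] else [U if cond then [S [M v := expr]]]]]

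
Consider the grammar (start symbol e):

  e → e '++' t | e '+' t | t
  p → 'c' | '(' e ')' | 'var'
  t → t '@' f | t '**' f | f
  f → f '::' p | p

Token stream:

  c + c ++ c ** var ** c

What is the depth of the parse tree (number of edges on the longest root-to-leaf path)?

6

[e [e [e [t [f [p c]]]] + [t [f [p c]]]] ++ [t [t [t [f [p c]]] ** [f [p var]]] ** [f [p c]]]]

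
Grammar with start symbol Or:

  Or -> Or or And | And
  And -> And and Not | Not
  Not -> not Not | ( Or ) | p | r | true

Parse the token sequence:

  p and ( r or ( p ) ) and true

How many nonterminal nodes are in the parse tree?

[Or [And [And [And [Not p]] and [Not ( [Or [Or [And [Not r]]] or [And [Not ( [Or [And [Not p]]] )]]] )]] and [Not true]]]

16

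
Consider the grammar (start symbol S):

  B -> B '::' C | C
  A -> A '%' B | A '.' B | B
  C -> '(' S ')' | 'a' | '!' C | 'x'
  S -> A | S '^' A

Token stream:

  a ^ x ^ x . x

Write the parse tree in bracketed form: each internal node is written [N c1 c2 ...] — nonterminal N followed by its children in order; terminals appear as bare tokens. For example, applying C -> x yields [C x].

S
S ^ A
S ^ A ^ A
A ^ A ^ A
B ^ A ^ A
C ^ A ^ A
a ^ A ^ A
a ^ B ^ A
a ^ C ^ A
a ^ x ^ A
a ^ x ^ A . B
a ^ x ^ B . B
a ^ x ^ C . B
a ^ x ^ x . B
a ^ x ^ x . C
a ^ x ^ x . x

[S [S [S [A [B [C a]]]] ^ [A [B [C x]]]] ^ [A [A [B [C x]]] . [B [C x]]]]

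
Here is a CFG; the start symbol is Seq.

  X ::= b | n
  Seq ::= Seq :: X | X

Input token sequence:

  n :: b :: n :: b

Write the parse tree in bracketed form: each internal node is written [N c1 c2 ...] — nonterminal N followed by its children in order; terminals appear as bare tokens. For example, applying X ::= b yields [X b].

Seq
Seq :: X
Seq :: X :: X
Seq :: X :: X :: X
X :: X :: X :: X
n :: X :: X :: X
n :: b :: X :: X
n :: b :: n :: X
n :: b :: n :: b

[Seq [Seq [Seq [Seq [X n]] :: [X b]] :: [X n]] :: [X b]]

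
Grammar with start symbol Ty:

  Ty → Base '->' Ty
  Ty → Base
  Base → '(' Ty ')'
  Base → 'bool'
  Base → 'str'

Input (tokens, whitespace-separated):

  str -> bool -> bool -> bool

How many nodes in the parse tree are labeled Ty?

4

[Ty [Base str] -> [Ty [Base bool] -> [Ty [Base bool] -> [Ty [Base bool]]]]]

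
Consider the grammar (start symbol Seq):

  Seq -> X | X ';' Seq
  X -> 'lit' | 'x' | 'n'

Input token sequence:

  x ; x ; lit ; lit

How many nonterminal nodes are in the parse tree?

8

[Seq [X x] ; [Seq [X x] ; [Seq [X lit] ; [Seq [X lit]]]]]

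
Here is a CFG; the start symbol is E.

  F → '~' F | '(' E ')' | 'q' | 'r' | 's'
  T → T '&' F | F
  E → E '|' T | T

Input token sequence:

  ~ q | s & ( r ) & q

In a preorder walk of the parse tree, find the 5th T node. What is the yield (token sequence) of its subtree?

r

[E [E [T [F ~ [F q]]]] | [T [T [T [F s]] & [F ( [E [T [F r]]] )]] & [F q]]]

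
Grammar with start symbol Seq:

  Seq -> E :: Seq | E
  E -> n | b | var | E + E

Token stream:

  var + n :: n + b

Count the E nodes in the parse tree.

6

[Seq [E [E var] + [E n]] :: [Seq [E [E n] + [E b]]]]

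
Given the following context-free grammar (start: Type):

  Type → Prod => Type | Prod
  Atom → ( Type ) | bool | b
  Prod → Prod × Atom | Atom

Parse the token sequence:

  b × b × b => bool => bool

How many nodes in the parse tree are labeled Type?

3

[Type [Prod [Prod [Prod [Atom b]] × [Atom b]] × [Atom b]] => [Type [Prod [Atom bool]] => [Type [Prod [Atom bool]]]]]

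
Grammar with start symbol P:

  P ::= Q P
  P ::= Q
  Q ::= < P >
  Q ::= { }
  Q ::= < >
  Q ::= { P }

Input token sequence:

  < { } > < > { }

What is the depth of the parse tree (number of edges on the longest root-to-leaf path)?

[P [Q < [P [Q { }]] >] [P [Q < >] [P [Q { }]]]]

4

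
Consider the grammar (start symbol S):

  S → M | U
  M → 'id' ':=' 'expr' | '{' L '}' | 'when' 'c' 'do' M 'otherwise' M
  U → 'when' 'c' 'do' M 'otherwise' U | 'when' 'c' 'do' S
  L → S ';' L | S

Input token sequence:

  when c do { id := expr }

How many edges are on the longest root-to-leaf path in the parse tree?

7

[S [U when c do [S [M { [L [S [M id := expr]]] }]]]]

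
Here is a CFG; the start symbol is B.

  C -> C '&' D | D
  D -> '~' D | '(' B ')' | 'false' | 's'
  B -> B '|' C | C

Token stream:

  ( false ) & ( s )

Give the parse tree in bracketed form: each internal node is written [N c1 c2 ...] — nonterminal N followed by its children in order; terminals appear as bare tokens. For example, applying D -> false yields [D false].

B
C
C & D
D & D
( B ) & D
( C ) & D
( D ) & D
( false ) & D
( false ) & ( B )
( false ) & ( C )
( false ) & ( D )
( false ) & ( s )

[B [C [C [D ( [B [C [D false]]] )]] & [D ( [B [C [D s]]] )]]]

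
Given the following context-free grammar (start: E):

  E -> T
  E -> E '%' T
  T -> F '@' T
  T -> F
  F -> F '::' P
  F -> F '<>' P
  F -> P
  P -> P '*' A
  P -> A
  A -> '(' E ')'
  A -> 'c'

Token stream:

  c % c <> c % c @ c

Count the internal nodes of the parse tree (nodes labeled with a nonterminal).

22

[E [E [E [T [F [P [A c]]]]] % [T [F [F [P [A c]]] <> [P [A c]]]]] % [T [F [P [A c]]] @ [T [F [P [A c]]]]]]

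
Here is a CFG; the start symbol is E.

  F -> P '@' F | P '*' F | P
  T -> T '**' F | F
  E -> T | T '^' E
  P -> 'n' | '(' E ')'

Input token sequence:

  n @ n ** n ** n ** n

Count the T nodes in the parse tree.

4

[E [T [T [T [T [F [P n] @ [F [P n]]]] ** [F [P n]]] ** [F [P n]]] ** [F [P n]]]]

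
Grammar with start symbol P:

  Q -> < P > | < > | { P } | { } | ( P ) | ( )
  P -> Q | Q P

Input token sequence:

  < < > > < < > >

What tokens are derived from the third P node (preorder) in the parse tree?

[P [Q < [P [Q < >]] >] [P [Q < [P [Q < >]] >]]]

< < > >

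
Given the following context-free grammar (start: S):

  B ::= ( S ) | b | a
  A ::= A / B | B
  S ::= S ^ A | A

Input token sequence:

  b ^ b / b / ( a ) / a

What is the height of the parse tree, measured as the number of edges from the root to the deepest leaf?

7

[S [S [A [B b]]] ^ [A [A [A [A [B b]] / [B b]] / [B ( [S [A [B a]]] )]] / [B a]]]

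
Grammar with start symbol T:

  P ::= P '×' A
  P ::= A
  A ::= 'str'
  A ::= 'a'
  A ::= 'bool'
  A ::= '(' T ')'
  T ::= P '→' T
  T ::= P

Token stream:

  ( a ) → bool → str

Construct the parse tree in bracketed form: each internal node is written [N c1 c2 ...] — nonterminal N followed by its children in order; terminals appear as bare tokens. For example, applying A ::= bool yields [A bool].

[T [P [A ( [T [P [A a]]] )]] → [T [P [A bool]] → [T [P [A str]]]]]

T
P → T
A → T
( T ) → T
( P ) → T
( A ) → T
( a ) → T
( a ) → P → T
( a ) → A → T
( a ) → bool → T
( a ) → bool → P
( a ) → bool → A
( a ) → bool → str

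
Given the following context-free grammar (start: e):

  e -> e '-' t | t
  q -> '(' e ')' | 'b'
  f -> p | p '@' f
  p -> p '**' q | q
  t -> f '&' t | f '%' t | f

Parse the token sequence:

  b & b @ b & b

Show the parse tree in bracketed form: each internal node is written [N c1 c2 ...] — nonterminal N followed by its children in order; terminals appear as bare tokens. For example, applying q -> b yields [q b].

[e [t [f [p [q b]]] & [t [f [p [q b]] @ [f [p [q b]]]] & [t [f [p [q b]]]]]]]

e
t
f & t
p & t
q & t
b & t
b & f & t
b & p @ f & t
b & q @ f & t
b & b @ f & t
b & b @ p & t
b & b @ q & t
b & b @ b & t
b & b @ b & f
b & b @ b & p
b & b @ b & q
b & b @ b & b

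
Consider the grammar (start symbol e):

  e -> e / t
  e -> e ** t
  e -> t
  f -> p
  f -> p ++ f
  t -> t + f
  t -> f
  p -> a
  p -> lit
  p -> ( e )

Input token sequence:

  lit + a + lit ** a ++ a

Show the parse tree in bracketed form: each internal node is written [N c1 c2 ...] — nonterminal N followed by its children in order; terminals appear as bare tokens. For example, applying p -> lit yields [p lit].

[e [e [t [t [t [f [p lit]]] + [f [p a]]] + [f [p lit]]]] ** [t [f [p a] ++ [f [p a]]]]]

e
e ** t
t ** t
t + f ** t
t + f + f ** t
f + f + f ** t
p + f + f ** t
lit + f + f ** t
lit + p + f ** t
lit + a + f ** t
lit + a + p ** t
lit + a + lit ** t
lit + a + lit ** f
lit + a + lit ** p ++ f
lit + a + lit ** a ++ f
lit + a + lit ** a ++ p
lit + a + lit ** a ++ a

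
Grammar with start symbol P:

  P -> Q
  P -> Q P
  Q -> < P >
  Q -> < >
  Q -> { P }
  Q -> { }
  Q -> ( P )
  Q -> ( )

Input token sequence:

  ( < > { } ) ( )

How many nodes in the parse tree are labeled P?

[P [Q ( [P [Q < >] [P [Q { }]]] )] [P [Q ( )]]]

4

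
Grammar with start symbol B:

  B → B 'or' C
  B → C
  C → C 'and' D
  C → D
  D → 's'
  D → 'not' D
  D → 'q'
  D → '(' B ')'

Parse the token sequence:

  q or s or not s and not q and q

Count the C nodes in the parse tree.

[B [B [B [C [D q]]] or [C [D s]]] or [C [C [C [D not [D s]]] and [D not [D q]]] and [D q]]]

5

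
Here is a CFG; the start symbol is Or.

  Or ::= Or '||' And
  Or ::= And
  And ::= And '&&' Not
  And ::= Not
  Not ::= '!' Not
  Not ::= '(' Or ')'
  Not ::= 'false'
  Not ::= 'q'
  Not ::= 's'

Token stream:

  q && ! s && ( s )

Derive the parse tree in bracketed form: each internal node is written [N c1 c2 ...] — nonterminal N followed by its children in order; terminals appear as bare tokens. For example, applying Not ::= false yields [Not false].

Or
And
And && Not
And && Not && Not
Not && Not && Not
q && Not && Not
q && ! Not && Not
q && ! s && Not
q && ! s && ( Or )
q && ! s && ( And )
q && ! s && ( Not )
q && ! s && ( s )

[Or [And [And [And [Not q]] && [Not ! [Not s]]] && [Not ( [Or [And [Not s]]] )]]]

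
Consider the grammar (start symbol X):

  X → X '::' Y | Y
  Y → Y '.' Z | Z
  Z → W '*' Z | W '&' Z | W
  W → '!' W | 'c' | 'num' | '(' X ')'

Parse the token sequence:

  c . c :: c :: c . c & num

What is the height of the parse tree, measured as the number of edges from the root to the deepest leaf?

7

[X [X [X [Y [Y [Z [W c]]] . [Z [W c]]]] :: [Y [Z [W c]]]] :: [Y [Y [Z [W c]]] . [Z [W c] & [Z [W num]]]]]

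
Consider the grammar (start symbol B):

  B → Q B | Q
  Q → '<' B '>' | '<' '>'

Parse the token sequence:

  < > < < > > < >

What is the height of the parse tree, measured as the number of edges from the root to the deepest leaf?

5

[B [Q < >] [B [Q < [B [Q < >]] >] [B [Q < >]]]]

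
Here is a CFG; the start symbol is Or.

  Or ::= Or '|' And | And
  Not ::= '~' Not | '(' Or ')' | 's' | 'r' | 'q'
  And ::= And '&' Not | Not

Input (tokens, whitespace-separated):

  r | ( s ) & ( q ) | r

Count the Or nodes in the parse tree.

[Or [Or [Or [And [Not r]]] | [And [And [Not ( [Or [And [Not s]]] )]] & [Not ( [Or [And [Not q]]] )]]] | [And [Not r]]]

5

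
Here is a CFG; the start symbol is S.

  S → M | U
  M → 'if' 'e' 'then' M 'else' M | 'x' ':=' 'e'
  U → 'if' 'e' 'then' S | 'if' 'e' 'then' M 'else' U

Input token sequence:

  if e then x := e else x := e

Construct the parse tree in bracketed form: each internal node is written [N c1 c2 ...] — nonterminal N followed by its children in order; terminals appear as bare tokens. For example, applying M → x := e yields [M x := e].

[S [M if e then [M x := e] else [M x := e]]]

S
M
if e then M else M
if e then x := e else M
if e then x := e else x := e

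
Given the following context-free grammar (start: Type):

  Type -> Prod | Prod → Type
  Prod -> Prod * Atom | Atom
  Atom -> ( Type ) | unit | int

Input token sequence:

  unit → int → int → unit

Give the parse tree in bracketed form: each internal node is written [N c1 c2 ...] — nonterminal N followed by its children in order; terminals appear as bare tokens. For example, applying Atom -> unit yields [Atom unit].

[Type [Prod [Atom unit]] → [Type [Prod [Atom int]] → [Type [Prod [Atom int]] → [Type [Prod [Atom unit]]]]]]

Type
Prod → Type
Atom → Type
unit → Type
unit → Prod → Type
unit → Atom → Type
unit → int → Type
unit → int → Prod → Type
unit → int → Atom → Type
unit → int → int → Type
unit → int → int → Prod
unit → int → int → Atom
unit → int → int → unit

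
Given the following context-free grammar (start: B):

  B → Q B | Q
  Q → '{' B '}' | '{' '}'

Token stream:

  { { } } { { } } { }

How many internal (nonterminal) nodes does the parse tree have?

10

[B [Q { [B [Q { }]] }] [B [Q { [B [Q { }]] }] [B [Q { }]]]]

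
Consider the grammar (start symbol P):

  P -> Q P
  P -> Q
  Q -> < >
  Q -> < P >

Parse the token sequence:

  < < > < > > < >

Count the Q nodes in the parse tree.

4

[P [Q < [P [Q < >] [P [Q < >]]] >] [P [Q < >]]]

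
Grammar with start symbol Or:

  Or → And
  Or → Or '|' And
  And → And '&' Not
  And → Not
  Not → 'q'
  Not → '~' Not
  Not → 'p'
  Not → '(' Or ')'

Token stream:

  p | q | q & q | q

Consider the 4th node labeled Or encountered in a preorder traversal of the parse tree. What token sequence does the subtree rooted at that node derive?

[Or [Or [Or [Or [And [Not p]]] | [And [Not q]]] | [And [And [Not q]] & [Not q]]] | [And [Not q]]]

p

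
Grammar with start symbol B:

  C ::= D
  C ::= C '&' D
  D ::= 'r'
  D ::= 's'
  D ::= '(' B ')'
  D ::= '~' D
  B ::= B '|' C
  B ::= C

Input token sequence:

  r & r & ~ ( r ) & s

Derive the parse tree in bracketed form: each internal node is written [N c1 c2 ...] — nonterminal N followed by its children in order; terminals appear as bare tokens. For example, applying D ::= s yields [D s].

B
C
C & D
C & D & D
C & D & D & D
D & D & D & D
r & D & D & D
r & r & D & D
r & r & ~ D & D
r & r & ~ ( B ) & D
r & r & ~ ( C ) & D
r & r & ~ ( D ) & D
r & r & ~ ( r ) & D
r & r & ~ ( r ) & s

[B [C [C [C [C [D r]] & [D r]] & [D ~ [D ( [B [C [D r]]] )]]] & [D s]]]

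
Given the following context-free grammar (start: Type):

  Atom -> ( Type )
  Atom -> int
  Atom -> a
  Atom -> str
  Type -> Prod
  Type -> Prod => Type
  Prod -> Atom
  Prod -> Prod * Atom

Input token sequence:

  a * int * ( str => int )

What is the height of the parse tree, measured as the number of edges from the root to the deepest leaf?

7

[Type [Prod [Prod [Prod [Atom a]] * [Atom int]] * [Atom ( [Type [Prod [Atom str]] => [Type [Prod [Atom int]]]] )]]]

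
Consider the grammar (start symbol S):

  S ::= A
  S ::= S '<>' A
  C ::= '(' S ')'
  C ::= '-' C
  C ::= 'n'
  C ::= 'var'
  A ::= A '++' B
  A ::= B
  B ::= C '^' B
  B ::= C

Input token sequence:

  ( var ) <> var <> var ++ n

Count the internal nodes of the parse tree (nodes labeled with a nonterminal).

[S [S [S [A [B [C ( [S [A [B [C var]]]] )]]]] <> [A [B [C var]]]] <> [A [A [B [C var]]] ++ [B [C n]]]]

19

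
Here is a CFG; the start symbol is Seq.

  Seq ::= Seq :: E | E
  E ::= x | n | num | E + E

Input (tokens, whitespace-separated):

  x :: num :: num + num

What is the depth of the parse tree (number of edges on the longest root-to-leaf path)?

[Seq [Seq [Seq [E x]] :: [E num]] :: [E [E num] + [E num]]]

4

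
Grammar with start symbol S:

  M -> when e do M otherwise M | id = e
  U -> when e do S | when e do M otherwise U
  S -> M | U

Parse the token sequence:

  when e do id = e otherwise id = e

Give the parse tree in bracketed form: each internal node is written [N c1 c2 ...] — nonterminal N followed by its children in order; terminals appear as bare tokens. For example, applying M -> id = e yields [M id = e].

S
M
when e do M otherwise M
when e do id = e otherwise M
when e do id = e otherwise id = e

[S [M when e do [M id = e] otherwise [M id = e]]]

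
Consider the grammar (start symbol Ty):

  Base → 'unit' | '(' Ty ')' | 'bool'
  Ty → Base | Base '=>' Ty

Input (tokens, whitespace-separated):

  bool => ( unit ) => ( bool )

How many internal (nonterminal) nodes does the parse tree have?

[Ty [Base bool] => [Ty [Base ( [Ty [Base unit]] )] => [Ty [Base ( [Ty [Base bool]] )]]]]

10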